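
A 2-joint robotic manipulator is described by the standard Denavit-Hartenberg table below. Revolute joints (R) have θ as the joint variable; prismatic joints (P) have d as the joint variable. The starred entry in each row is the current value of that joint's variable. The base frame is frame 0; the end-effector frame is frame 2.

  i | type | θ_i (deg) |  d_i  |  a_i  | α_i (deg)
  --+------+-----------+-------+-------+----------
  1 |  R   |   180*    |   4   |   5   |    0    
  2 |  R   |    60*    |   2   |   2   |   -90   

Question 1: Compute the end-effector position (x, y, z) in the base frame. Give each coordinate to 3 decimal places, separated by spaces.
after link 1: o_1 = (-5.0000, 0.0000, 4.0000)
after link 2: o_2 = (-6.0000, -1.7321, 6.0000)

-6.000 -1.732 6.000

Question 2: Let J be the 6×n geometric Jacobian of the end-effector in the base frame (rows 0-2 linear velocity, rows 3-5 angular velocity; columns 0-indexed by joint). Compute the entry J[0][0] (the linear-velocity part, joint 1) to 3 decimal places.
1.732

axis z_0 = ẑ; lever o_n−o_0 = (-6.0000,-1.7321,6.0000)
cross product → J_v[:, 0] = (1.7321,-6.0000,0.0000)
J_ω[:, 0] = z_0
entry J[0][0] = 1.7321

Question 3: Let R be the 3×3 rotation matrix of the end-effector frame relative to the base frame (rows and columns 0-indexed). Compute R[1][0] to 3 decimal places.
-0.866

End-effector x-axis (col 0 of R) = (-0.5000,-0.8660,0.0000)
R[1][0] = -0.8660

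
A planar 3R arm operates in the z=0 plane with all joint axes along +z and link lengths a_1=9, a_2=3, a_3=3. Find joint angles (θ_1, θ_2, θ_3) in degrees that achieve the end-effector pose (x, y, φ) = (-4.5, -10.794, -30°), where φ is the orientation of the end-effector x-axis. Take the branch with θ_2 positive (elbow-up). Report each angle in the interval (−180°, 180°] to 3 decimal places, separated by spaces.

wrist centre = target − a_3·(cos φ, sin φ) = (-7.0981, -9.2940)
cos θ_2 = (136.7611−9²−3²)/(2·9·3) = 0.8659; θ_2 = 30.0090° (elbow-up)
β = atan2(-9.2940,-7.0981) = -127.3699°; ψ = atan2(1.5004,11.5978) = 7.3714°
θ_1 = β − ψ = -134.7413°
θ_3 = φ − θ_1 − θ_2 = 74.7323° (wrapped to (-180°,180°])

-134.741 30.009 74.732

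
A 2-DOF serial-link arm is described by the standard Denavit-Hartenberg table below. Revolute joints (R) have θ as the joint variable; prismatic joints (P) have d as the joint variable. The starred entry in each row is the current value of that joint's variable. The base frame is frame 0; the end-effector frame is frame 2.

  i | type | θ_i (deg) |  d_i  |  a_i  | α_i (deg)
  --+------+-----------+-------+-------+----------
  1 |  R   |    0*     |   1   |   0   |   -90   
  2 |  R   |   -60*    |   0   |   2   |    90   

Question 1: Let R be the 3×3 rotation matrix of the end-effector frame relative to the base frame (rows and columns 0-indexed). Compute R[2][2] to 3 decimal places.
0.500

End-effector z-axis (col 2 of R) = (-0.8660,0.0000,0.5000)
R[2][2] = 0.5000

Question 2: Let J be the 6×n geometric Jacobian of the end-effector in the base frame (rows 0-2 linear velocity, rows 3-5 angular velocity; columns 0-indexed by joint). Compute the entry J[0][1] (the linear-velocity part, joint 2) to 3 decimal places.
axis z_1 = (0.0000,1.0000,0.0000); lever o_n−o_1 = (1.0000,-0.0000,1.7321)
cross product → J_v[:, 1] = (1.7321,0.0000,-1.0000)
J_ω[:, 1] = z_1
entry J[0][1] = 1.7321

1.732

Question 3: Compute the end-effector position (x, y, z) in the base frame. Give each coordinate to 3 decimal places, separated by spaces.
1.000 -0.000 2.732

after link 1: o_1 = (0.0000, 0.0000, 1.0000)
after link 2: o_2 = (1.0000, -0.0000, 2.7321)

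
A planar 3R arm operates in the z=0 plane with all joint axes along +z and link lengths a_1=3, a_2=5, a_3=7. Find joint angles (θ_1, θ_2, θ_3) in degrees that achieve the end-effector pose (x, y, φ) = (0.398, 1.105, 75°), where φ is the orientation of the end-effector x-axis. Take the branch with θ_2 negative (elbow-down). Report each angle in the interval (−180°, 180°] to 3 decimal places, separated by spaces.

-44.988 -90.011 -150.001

wrist centre = target − a_3·(cos φ, sin φ) = (-1.4137, -5.6565)
cos θ_2 = (33.9944−3²−5²)/(2·3·5) = -0.0002; θ_2 = -90.0107° (elbow-down)
β = atan2(-5.6565,-1.4137) = -104.0326°; ψ = atan2(-5.0000,2.9991) = -59.0441°
θ_1 = β − ψ = -44.9885°
θ_3 = φ − θ_1 − θ_2 = -150.0009° (wrapped to (-180°,180°])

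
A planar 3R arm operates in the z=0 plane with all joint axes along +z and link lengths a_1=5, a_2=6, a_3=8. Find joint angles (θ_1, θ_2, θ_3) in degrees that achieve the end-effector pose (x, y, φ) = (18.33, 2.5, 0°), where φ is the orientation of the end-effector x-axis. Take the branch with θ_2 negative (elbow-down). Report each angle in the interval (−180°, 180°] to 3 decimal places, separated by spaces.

wrist centre = target − a_3·(cos φ, sin φ) = (10.3300, 2.5000)
cos θ_2 = (112.9589−5²−6²)/(2·5·6) = 0.8660; θ_2 = -30.0050° (elbow-down)
β = atan2(2.5000,10.3300) = 13.6048°; ψ = atan2(-3.0005,10.1959) = -16.3981°
θ_1 = β − ψ = 30.0029°
θ_3 = φ − θ_1 − θ_2 = 0.0021° (wrapped to (-180°,180°])

30.003 -30.005 0.002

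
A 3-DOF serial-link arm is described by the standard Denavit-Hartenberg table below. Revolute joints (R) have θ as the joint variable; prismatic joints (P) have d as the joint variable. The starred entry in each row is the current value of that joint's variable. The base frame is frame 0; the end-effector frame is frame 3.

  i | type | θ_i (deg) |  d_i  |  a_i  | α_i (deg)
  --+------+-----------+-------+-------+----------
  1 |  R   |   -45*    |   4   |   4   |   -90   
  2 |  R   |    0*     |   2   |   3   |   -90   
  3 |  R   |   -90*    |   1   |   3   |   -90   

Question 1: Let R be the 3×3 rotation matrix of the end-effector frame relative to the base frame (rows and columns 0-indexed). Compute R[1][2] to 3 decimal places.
-0.707

End-effector z-axis (col 2 of R) = (0.7071,-0.7071,-0.0000)
R[1][2] = -0.7071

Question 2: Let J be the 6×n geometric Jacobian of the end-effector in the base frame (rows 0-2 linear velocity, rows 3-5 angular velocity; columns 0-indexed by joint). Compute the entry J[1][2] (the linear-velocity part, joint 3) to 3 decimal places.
-2.121

axis z_2 = (0.0000,0.0000,-1.0000); lever o_n−o_2 = (2.1213,2.1213,-1.0000)
cross product → J_v[:, 2] = (2.1213,-2.1213,0.0000)
J_ω[:, 2] = z_2
entry J[1][2] = -2.1213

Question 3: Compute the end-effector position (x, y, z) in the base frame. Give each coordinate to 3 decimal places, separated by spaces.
8.485 -1.414 3.000

after link 1: o_1 = (2.8284, -2.8284, 4.0000)
after link 2: o_2 = (6.3640, -3.5355, 4.0000)
after link 3: o_3 = (8.4853, -1.4142, 3.0000)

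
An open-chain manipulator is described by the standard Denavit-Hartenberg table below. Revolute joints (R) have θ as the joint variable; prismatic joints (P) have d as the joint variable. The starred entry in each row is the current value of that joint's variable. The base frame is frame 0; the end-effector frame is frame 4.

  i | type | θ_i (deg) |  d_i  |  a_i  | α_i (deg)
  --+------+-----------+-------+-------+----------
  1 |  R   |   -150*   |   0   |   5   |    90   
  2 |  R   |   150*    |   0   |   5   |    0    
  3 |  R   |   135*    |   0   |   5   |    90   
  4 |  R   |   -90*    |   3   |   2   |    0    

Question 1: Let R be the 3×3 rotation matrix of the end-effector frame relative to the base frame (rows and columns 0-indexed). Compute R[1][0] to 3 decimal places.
-0.866

End-effector x-axis (col 0 of R) = (0.5000,-0.8660,-0.0000)
R[1][0] = -0.8660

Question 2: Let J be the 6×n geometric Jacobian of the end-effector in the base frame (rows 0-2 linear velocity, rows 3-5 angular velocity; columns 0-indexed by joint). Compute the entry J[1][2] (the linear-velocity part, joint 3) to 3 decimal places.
axis z_2 = (-0.5000,0.8660,0.0000); lever o_n−o_2 = (2.3888,-0.9302,-5.6061)
cross product → J_v[:, 2] = (-4.8550,-2.8030,-1.6037)
J_ω[:, 2] = z_2
entry J[1][2] = -2.8030

-2.803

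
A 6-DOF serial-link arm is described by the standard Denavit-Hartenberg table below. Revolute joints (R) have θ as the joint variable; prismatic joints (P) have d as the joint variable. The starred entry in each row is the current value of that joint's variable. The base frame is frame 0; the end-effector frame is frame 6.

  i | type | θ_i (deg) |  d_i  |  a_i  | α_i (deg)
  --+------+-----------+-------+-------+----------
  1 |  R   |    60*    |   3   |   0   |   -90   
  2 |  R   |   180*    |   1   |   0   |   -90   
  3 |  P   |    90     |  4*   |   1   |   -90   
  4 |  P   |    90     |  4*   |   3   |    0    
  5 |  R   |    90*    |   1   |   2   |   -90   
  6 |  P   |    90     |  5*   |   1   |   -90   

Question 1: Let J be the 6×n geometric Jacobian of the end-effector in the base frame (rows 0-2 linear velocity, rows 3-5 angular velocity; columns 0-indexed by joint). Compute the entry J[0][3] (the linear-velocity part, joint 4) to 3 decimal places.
0.500

prismatic axis z_3 = (0.5000,0.8660,0.0000)
J_v[:, 3] = z_3; J_ω[:, 3] = (0,0,0)
entry J[0][3] = 0.5000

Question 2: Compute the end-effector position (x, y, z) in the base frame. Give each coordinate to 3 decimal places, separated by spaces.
0.268 4.464 9.000

after link 1: o_1 = (0.0000, 0.0000, 3.0000)
after link 2: o_2 = (-0.8660, 0.5000, 3.0000)
after link 3: o_3 = (-0.0000, -0.0000, 7.0000)
after link 4: o_4 = (2.0000, 3.4641, 4.0000)
after link 5: o_5 = (0.7679, 5.3301, 4.0000)
after link 6: o_6 = (0.2679, 4.4641, 9.0000)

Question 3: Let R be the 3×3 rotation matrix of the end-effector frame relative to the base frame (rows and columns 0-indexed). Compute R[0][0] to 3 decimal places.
-0.500

End-effector x-axis (col 0 of R) = (-0.5000,-0.8660,-0.0000)
R[0][0] = -0.5000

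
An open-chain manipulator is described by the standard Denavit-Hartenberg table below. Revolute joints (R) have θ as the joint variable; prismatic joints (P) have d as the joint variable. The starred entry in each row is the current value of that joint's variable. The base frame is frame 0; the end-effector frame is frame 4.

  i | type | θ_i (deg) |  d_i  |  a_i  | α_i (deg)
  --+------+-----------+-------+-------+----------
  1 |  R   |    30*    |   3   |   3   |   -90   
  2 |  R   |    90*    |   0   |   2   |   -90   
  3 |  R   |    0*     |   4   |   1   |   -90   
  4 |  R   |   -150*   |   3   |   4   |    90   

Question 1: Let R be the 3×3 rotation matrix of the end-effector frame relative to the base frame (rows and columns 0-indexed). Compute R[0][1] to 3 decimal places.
0.500

End-effector y-axis (col 1 of R) = (0.5000,-0.8660,-0.0000)
R[0][1] = 0.5000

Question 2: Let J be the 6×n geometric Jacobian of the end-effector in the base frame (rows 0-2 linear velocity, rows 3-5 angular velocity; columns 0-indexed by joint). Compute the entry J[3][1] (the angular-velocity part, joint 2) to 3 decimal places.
-0.500

axis z_1 = (-0.5000,0.8660,0.0000); lever o_n−o_1 = (-3.6962,-5.5981,0.4641)
cross product → J_v[:, 1] = (0.4019,0.2321,6.0000)
J_ω[:, 1] = z_1
entry J[3][1] = -0.5000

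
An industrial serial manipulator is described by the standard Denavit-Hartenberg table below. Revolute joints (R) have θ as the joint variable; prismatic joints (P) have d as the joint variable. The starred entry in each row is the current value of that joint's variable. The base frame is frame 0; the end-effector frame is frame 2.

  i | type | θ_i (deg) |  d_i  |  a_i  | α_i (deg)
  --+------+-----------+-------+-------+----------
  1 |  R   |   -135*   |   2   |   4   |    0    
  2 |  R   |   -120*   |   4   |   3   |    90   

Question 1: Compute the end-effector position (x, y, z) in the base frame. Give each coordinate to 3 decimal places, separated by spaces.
after link 1: o_1 = (-2.8284, -2.8284, 2.0000)
after link 2: o_2 = (-3.6049, 0.0694, 6.0000)

-3.605 0.069 6.000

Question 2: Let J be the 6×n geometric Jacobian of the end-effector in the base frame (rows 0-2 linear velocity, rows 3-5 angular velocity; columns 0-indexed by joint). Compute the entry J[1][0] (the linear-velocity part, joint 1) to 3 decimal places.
-3.605

axis z_0 = ẑ; lever o_n−o_0 = (-3.6049,0.0694,6.0000)
cross product → J_v[:, 0] = (-0.0694,-3.6049,0.0000)
J_ω[:, 0] = z_0
entry J[1][0] = -3.6049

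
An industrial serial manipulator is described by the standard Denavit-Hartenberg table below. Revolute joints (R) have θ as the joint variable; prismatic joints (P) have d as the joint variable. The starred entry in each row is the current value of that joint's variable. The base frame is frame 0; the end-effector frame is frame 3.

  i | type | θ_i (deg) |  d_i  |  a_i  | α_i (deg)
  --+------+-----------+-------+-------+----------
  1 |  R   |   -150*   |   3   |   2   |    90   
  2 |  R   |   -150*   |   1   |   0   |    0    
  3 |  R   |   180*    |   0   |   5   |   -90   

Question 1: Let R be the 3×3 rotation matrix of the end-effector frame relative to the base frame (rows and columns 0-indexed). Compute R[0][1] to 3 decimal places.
End-effector y-axis (col 1 of R) = (0.5000,-0.8660,-0.0000)
R[0][1] = 0.5000

0.500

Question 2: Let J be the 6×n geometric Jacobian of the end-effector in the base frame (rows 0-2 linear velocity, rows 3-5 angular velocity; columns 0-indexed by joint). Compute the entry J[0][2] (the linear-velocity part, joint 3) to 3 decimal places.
2.165

axis z_2 = (-0.5000,0.8660,0.0000); lever o_n−o_2 = (-3.7500,-2.1651,2.5000)
cross product → J_v[:, 2] = (2.1651,1.2500,4.3301)
J_ω[:, 2] = z_2
entry J[0][2] = 2.1651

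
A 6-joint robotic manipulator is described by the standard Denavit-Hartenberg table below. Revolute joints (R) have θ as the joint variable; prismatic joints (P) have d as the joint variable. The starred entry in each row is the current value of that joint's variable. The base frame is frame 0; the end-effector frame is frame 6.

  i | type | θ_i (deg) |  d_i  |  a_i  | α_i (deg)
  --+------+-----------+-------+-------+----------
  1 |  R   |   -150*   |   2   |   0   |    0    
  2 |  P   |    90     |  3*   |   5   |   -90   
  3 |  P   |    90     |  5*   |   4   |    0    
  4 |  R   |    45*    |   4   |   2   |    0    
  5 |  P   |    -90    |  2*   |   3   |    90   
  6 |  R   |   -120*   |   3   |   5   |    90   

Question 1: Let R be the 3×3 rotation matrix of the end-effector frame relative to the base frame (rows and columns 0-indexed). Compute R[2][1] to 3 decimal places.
0.707

End-effector y-axis (col 1 of R) = (0.3536,-0.6124,0.7071)
R[2][1] = 0.7071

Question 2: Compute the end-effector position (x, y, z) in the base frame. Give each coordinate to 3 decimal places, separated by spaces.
8.807 -1.914 1.354

after link 1: o_1 = (0.0000, 0.0000, 2.0000)
after link 2: o_2 = (2.5000, -4.3301, 5.0000)
after link 3: o_3 = (6.8301, -1.8301, 1.0000)
after link 4: o_4 = (9.5871, 1.3946, -0.4142)
after link 5: o_5 = (12.3798, 0.5575, -2.5355)
after link 6: o_6 = (8.8066, -1.9137, 1.3536)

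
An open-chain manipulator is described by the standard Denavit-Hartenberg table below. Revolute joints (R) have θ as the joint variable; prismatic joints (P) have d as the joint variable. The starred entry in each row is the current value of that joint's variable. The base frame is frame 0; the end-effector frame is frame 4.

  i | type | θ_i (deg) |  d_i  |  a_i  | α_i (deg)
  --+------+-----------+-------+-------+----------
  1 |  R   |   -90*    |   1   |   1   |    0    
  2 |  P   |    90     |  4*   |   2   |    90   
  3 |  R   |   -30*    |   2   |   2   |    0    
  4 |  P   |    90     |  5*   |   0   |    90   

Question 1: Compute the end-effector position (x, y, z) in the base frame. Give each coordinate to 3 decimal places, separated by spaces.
3.732 -8.000 4.000

after link 1: o_1 = (0.0000, -1.0000, 1.0000)
after link 2: o_2 = (2.0000, -1.0000, 5.0000)
after link 3: o_3 = (3.7321, -3.0000, 4.0000)
after link 4: o_4 = (3.7321, -8.0000, 4.0000)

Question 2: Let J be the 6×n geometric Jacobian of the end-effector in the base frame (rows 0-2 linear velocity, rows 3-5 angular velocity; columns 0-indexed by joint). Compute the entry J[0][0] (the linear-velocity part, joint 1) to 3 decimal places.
8.000

axis z_0 = ẑ; lever o_n−o_0 = (3.7321,-8.0000,4.0000)
cross product → J_v[:, 0] = (8.0000,3.7321,-0.0000)
J_ω[:, 0] = z_0
entry J[0][0] = 8.0000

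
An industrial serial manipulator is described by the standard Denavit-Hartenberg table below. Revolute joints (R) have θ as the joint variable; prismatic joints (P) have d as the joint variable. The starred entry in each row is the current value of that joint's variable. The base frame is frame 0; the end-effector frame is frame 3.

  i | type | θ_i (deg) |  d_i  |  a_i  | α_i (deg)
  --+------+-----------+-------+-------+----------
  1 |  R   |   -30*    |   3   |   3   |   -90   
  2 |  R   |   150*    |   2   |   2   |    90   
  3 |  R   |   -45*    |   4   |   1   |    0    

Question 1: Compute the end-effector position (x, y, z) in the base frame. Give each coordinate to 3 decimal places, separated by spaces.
after link 1: o_1 = (2.5981, -1.5000, 3.0000)
after link 2: o_2 = (2.0981, 1.0981, 2.0000)
after link 3: o_3 = (2.9462, -0.2081, -1.8177)

2.946 -0.208 -1.818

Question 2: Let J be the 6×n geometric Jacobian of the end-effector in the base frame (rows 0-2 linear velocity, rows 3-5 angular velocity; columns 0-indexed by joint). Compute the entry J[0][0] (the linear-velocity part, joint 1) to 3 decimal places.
0.208

axis z_0 = ẑ; lever o_n−o_0 = (2.9462,-0.2081,-1.8177)
cross product → J_v[:, 0] = (0.2081,2.9462,-0.0000)
J_ω[:, 0] = z_0
entry J[0][0] = 0.2081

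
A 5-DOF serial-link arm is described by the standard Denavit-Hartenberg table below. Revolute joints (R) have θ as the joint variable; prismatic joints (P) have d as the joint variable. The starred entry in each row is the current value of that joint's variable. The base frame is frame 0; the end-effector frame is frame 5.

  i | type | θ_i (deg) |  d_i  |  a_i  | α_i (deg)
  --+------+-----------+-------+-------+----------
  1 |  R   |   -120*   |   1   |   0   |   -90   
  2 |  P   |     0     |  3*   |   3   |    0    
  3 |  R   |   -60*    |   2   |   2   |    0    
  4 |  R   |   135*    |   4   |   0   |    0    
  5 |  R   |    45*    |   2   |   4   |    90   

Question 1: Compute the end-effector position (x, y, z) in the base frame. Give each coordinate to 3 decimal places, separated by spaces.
after link 1: o_1 = (0.0000, 0.0000, 1.0000)
after link 2: o_2 = (1.0981, -4.0981, 1.0000)
after link 3: o_3 = (2.3301, -5.9641, 2.7321)
after link 4: o_4 = (5.7942, -7.9641, 2.7321)
after link 5: o_5 = (8.5263, -7.2321, -0.7321)

8.526 -7.232 -0.732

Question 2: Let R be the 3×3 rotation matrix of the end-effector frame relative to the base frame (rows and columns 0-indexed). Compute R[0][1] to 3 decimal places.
0.866

End-effector y-axis (col 1 of R) = (0.8660,-0.5000,0.0000)
R[0][1] = 0.8660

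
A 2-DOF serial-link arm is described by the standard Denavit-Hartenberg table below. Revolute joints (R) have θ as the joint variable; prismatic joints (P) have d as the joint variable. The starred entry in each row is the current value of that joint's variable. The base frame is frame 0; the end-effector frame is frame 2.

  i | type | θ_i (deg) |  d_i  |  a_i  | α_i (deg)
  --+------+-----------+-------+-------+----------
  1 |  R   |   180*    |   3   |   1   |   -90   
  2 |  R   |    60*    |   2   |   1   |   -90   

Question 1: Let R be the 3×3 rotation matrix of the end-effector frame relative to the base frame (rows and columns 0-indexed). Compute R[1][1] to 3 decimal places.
End-effector y-axis (col 1 of R) = (0.0000,1.0000,-0.0000)
R[1][1] = 1.0000

1.000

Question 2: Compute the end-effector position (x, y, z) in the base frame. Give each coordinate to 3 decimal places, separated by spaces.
after link 1: o_1 = (-1.0000, 0.0000, 3.0000)
after link 2: o_2 = (-1.5000, -2.0000, 2.1340)

-1.500 -2.000 2.134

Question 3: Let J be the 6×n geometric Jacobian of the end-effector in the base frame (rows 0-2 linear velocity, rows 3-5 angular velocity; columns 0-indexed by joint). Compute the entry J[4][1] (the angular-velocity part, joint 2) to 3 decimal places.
axis z_1 = (-0.0000,-1.0000,0.0000); lever o_n−o_1 = (-0.5000,-2.0000,-0.8660)
cross product → J_v[:, 1] = (0.8660,-0.0000,-0.5000)
J_ω[:, 1] = z_1
entry J[4][1] = -1.0000

-1.000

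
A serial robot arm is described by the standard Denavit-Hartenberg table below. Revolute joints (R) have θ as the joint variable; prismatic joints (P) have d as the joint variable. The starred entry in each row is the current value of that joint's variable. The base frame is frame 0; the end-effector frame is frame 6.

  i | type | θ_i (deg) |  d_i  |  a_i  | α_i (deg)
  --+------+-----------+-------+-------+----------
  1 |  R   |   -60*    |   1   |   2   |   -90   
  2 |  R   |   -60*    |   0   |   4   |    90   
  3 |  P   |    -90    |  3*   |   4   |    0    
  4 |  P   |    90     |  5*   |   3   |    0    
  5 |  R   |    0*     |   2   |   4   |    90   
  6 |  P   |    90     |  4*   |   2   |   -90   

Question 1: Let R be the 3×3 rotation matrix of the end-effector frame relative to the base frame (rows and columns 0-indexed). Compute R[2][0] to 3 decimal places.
0.500

End-effector x-axis (col 0 of R) = (-0.4330,0.7500,0.5000)
R[2][0] = 0.5000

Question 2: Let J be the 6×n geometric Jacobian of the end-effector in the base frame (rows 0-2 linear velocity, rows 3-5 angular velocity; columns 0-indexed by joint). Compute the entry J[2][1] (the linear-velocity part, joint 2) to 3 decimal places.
axis z_1 = (0.8660,0.5000,0.0000); lever o_n−o_1 = (-9.3744,0.2369,15.5263)
cross product → J_v[:, 1] = (7.7631,-13.4462,4.8923)
J_ω[:, 1] = z_1
entry J[2][1] = 4.8923

4.892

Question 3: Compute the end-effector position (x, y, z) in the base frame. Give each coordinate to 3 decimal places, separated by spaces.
-8.374 -1.495 16.526

after link 1: o_1 = (1.0000, -1.7321, 1.0000)
after link 2: o_2 = (2.0000, -3.4641, 4.4641)
after link 3: o_3 = (-2.7631, -3.2141, 5.9641)
after link 4: o_4 = (-4.1782, -0.7631, 11.0622)
after link 5: o_5 = (-4.0442, -0.9952, 15.5263)
after link 6: o_6 = (-8.3744, -1.4952, 16.5263)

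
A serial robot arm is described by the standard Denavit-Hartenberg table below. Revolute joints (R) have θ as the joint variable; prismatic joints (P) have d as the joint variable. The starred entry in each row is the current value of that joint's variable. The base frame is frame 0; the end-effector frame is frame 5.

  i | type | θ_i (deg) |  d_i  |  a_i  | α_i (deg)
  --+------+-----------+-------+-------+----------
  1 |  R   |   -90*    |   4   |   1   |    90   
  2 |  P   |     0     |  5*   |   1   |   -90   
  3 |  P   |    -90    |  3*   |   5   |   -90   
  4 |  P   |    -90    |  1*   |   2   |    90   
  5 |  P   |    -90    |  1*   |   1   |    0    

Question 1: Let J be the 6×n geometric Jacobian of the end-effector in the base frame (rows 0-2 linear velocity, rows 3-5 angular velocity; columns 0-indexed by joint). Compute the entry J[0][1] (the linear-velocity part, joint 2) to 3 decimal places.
-1.000

prismatic axis z_1 = (-1.0000,-0.0000,0.0000)
J_v[:, 1] = z_1; J_ω[:, 1] = (0,0,0)
entry J[0][1] = -1.0000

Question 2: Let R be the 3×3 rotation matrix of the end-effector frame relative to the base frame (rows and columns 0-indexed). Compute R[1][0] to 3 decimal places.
1.000

End-effector x-axis (col 0 of R) = (-0.0000,1.0000,0.0000)
R[1][0] = 1.0000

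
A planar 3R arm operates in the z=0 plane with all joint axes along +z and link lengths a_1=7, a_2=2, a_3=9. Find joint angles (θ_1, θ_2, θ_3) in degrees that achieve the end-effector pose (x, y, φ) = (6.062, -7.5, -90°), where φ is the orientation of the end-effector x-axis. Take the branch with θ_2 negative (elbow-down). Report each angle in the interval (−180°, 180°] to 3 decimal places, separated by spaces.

wrist centre = target − a_3·(cos φ, sin φ) = (6.0620, 1.5000)
cos θ_2 = (38.9978−7²−2²)/(2·7·2) = -0.5001; θ_2 = -120.0051° (elbow-down)
β = atan2(1.5000,6.0620) = 13.8983°; ψ = atan2(-1.7320,5.9998) = -16.1017°
θ_1 = β − ψ = 30.0000°
θ_3 = φ − θ_1 − θ_2 = 0.0051° (wrapped to (-180°,180°])

30.000 -120.005 0.005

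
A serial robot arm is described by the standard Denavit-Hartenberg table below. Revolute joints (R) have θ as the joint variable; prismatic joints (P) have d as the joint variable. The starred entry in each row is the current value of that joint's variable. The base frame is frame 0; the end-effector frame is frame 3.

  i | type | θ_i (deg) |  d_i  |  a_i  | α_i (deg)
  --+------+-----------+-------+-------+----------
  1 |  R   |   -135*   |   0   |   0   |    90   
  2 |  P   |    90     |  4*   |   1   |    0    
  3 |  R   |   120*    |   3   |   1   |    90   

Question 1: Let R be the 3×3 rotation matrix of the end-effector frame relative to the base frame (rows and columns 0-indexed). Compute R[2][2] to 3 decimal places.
0.866

End-effector z-axis (col 2 of R) = (0.3536,0.3536,0.8660)
R[2][2] = 0.8660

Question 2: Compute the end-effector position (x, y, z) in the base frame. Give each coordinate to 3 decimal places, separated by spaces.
-4.337 5.562 0.500

after link 1: o_1 = (0.0000, 0.0000, 0.0000)
after link 2: o_2 = (-2.8284, 2.8284, 1.0000)
after link 3: o_3 = (-4.3374, 5.5621, 0.5000)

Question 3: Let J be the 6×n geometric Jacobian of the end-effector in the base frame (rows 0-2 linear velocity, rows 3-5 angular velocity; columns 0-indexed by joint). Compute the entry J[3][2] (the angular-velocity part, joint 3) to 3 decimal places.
-0.707

axis z_2 = (-0.7071,0.7071,0.0000); lever o_n−o_2 = (-1.5089,2.7337,-0.5000)
cross product → J_v[:, 2] = (-0.3536,-0.3536,-0.8660)
J_ω[:, 2] = z_2
entry J[3][2] = -0.7071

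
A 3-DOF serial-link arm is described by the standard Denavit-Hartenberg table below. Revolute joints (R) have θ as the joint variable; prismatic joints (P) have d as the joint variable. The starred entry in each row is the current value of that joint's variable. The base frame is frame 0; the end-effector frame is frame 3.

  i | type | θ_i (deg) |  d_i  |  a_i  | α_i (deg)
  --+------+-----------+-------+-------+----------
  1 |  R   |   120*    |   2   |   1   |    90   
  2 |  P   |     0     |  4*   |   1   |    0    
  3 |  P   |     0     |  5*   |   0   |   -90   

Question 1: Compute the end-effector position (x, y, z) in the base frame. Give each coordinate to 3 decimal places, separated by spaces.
after link 1: o_1 = (-0.5000, 0.8660, 2.0000)
after link 2: o_2 = (2.4641, 3.7321, 2.0000)
after link 3: o_3 = (6.7942, 6.2321, 2.0000)

6.794 6.232 2.000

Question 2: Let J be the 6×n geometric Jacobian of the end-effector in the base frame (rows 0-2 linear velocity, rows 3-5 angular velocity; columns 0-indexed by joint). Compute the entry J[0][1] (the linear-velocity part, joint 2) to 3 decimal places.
prismatic axis z_1 = (0.8660,0.5000,0.0000)
J_v[:, 1] = z_1; J_ω[:, 1] = (0,0,0)
entry J[0][1] = 0.8660

0.866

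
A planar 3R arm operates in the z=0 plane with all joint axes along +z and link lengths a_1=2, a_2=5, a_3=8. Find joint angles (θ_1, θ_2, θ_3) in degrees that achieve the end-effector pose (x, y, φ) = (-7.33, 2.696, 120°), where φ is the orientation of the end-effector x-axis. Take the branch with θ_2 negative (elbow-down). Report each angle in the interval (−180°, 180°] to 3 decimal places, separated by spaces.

-59.999 -89.999 -90.002

wrist centre = target − a_3·(cos φ, sin φ) = (-3.3300, -4.2322)
cos θ_2 = (29.0004−2²−5²)/(2·2·5) = 0.0000; θ_2 = -89.9987° (elbow-down)
β = atan2(-4.2322,-3.3300) = -128.1965°; ψ = atan2(-5.0000,2.0001) = -68.1975°
θ_1 = β − ψ = -59.9990°
θ_3 = φ − θ_1 − θ_2 = -90.0022° (wrapped to (-180°,180°])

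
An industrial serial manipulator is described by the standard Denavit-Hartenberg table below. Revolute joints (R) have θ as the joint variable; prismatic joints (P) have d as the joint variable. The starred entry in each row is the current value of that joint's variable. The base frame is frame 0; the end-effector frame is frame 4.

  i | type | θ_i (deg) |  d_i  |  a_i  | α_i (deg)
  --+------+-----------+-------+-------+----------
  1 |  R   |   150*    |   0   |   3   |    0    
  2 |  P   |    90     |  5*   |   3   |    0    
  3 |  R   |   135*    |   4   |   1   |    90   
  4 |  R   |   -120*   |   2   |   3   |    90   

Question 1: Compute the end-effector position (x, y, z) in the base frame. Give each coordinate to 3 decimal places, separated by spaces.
-4.063 -3.159 6.402

after link 1: o_1 = (-2.5981, 1.5000, 0.0000)
after link 2: o_2 = (-4.0981, -1.0981, 5.0000)
after link 3: o_3 = (-3.1322, -0.8393, 9.0000)
after link 4: o_4 = (-4.0634, -3.1593, 6.4019)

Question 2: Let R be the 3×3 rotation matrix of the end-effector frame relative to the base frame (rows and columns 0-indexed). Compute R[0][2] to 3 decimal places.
-0.837

End-effector z-axis (col 2 of R) = (-0.8365,-0.2241,0.5000)
R[0][2] = -0.8365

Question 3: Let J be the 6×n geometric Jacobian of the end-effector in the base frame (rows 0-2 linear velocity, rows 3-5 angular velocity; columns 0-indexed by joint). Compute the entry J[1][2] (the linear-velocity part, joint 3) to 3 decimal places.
axis z_2 = (0.0000,0.0000,1.0000); lever o_n−o_2 = (0.0347,-2.0613,1.4019)
cross product → J_v[:, 2] = (2.0613,0.0347,-0.0000)
J_ω[:, 2] = z_2
entry J[1][2] = 0.0347

0.035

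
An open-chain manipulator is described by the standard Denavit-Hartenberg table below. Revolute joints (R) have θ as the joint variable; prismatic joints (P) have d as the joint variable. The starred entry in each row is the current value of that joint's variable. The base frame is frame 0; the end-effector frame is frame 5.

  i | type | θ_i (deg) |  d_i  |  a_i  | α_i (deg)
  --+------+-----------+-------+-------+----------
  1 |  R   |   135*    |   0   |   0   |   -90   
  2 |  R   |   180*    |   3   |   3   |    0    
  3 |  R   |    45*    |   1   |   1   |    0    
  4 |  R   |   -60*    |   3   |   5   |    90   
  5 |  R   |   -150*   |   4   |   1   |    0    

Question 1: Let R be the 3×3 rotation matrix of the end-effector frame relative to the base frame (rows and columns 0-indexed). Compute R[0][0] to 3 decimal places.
End-effector x-axis (col 0 of R) = (-0.2380,0.9451,0.2241)
R[0][0] = -0.2380

-0.238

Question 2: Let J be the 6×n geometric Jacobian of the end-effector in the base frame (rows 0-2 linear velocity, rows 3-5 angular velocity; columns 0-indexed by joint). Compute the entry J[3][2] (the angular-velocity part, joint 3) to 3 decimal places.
-0.707

axis z_2 = (-0.7071,-0.7071,0.0000); lever o_n−o_2 = (0.1166,-5.0664,-4.2265)
cross product → J_v[:, 2] = (2.9886,-2.9886,3.6649)
J_ω[:, 2] = z_2
entry J[3][2] = -0.7071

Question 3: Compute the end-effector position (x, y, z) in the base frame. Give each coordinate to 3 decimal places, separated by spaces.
0.117 -9.309 -4.227

after link 1: o_1 = (0.0000, 0.0000, 0.0000)
after link 2: o_2 = (-0.0000, -4.2426, -0.0000)
after link 3: o_3 = (-0.2071, -5.4497, 0.7071)
after link 4: o_4 = (1.0866, -10.9861, -0.5870)
after link 5: o_5 = (0.1166, -9.3090, -4.2265)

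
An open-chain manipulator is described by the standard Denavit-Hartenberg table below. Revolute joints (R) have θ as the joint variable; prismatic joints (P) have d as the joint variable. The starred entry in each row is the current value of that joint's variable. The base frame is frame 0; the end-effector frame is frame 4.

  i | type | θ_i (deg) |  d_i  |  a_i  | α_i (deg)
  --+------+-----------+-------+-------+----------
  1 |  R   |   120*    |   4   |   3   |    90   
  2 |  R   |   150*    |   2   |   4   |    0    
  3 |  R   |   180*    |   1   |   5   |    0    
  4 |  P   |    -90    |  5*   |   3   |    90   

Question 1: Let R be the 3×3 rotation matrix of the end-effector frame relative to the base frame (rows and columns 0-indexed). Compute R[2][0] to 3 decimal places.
-0.866

End-effector x-axis (col 0 of R) = (0.2500,-0.4330,-0.8660)
R[2][0] = -0.8660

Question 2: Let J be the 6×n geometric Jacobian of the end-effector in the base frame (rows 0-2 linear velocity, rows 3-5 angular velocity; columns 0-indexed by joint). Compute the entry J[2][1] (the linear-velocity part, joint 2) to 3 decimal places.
axis z_1 = (0.8660,0.5000,0.0000); lever o_n−o_1 = (7.2452,3.4510,-3.0981)
cross product → J_v[:, 1] = (-1.5490,2.6830,-0.6340)
J_ω[:, 1] = z_1
entry J[2][1] = -0.6340

-0.634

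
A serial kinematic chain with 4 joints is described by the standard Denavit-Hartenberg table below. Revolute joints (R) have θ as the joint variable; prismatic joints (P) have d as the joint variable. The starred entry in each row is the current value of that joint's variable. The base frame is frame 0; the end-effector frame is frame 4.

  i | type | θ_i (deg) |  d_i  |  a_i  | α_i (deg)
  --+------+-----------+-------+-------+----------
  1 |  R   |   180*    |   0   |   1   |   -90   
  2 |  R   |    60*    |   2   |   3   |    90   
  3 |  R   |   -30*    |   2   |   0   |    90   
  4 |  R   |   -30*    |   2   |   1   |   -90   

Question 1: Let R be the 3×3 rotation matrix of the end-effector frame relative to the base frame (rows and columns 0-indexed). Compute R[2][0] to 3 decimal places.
End-effector x-axis (col 0 of R) = (0.0580,0.4330,-0.8995)
R[2][0] = -0.8995

-0.900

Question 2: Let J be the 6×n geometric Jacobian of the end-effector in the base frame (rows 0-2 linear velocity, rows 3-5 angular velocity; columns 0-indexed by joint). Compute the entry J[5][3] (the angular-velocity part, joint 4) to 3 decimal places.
axis z_3 = (0.2500,0.8660,0.4330); lever o_n−o_3 = (0.5580,2.1651,-0.0335)
cross product → J_v[:, 3] = (-0.9665,0.2500,0.0580)
J_ω[:, 3] = z_3
entry J[5][3] = 0.4330

0.433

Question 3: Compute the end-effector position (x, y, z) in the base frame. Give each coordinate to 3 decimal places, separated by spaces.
-3.674 0.165 -1.632

after link 1: o_1 = (-1.0000, 0.0000, 0.0000)
after link 2: o_2 = (-2.5000, -2.0000, -2.5981)
after link 3: o_3 = (-4.2321, -2.0000, -1.5981)
after link 4: o_4 = (-3.6740, 0.1651, -1.6316)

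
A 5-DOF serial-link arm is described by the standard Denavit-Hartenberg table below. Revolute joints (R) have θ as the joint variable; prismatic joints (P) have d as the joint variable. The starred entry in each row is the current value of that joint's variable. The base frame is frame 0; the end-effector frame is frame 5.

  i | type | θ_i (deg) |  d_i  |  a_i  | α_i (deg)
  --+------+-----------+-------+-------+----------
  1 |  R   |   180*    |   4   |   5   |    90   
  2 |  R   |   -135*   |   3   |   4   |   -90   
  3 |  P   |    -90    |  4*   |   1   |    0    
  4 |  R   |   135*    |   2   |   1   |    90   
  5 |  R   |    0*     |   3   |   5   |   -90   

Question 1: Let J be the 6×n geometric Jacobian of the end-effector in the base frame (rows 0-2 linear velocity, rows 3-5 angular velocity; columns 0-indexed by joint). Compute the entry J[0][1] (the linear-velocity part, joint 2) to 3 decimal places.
-11.571

axis z_1 = (0.0000,1.0000,0.0000); lever o_n−o_1 = (3.0858,1.8787,-11.5711)
cross product → J_v[:, 1] = (-11.5711,0.0000,-3.0858)
J_ω[:, 1] = z_1
entry J[0][1] = -11.5711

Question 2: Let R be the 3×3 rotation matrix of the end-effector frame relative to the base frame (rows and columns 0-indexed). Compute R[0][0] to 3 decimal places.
End-effector x-axis (col 0 of R) = (0.5000,-0.7071,-0.5000)
R[0][0] = 0.5000

0.500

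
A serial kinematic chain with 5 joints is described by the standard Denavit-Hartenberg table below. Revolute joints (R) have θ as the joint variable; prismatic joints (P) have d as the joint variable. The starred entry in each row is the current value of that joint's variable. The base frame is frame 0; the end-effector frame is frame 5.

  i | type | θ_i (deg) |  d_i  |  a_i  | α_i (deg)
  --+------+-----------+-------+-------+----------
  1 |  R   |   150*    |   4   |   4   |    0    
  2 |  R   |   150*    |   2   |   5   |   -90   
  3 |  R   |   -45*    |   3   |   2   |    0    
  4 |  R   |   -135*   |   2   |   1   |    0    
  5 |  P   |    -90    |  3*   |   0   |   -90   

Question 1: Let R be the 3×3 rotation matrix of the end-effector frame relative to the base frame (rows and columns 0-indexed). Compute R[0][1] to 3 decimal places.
End-effector y-axis (col 1 of R) = (-0.8660,-0.5000,-0.0000)
R[0][1] = -0.8660

-0.866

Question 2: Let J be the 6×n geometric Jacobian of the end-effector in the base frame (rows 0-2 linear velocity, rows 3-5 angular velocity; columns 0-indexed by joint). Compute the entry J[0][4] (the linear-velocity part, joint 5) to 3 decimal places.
prismatic axis z_4 = (0.8660,0.5000,0.0000)
J_v[:, 4] = z_4; J_ω[:, 4] = (0,0,0)
entry J[0][4] = 0.8660

0.866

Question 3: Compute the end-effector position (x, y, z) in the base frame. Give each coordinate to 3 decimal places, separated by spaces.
after link 1: o_1 = (-3.4641, 2.0000, 4.0000)
after link 2: o_2 = (-0.9641, -2.3301, 6.0000)
after link 3: o_3 = (2.3411, -2.0549, 7.4142)
after link 4: o_4 = (3.5731, -0.1888, 7.4142)
after link 5: o_5 = (6.1712, 1.3112, 7.4142)

6.171 1.311 7.414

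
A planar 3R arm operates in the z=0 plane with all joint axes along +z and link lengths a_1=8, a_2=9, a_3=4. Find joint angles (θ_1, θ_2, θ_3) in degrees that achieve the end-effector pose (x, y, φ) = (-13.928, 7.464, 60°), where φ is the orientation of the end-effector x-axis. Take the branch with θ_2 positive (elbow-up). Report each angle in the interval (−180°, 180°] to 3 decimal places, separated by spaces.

wrist centre = target − a_3·(cos φ, sin φ) = (-15.9280, 3.9999)
cos θ_2 = (269.7004−8²−9²)/(2·8·9) = 0.8660; θ_2 = 30.0058° (elbow-up)
β = atan2(3.9999,-15.9280) = 165.9032°; ψ = atan2(4.5008,15.7938) = 15.9061°
θ_1 = β − ψ = 149.9971°
θ_3 = φ − θ_1 − θ_2 = -120.0029° (wrapped to (-180°,180°])

149.997 30.006 -120.003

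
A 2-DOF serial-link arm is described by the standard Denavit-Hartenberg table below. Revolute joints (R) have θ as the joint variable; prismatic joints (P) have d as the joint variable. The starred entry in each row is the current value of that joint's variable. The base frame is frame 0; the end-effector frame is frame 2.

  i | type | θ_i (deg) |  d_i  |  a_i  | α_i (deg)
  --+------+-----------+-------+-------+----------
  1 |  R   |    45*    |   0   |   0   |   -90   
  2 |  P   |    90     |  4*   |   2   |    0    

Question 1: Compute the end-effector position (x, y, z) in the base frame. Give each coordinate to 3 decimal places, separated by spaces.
after link 1: o_1 = (0.0000, 0.0000, 0.0000)
after link 2: o_2 = (-2.8284, 2.8284, -2.0000)

-2.828 2.828 -2.000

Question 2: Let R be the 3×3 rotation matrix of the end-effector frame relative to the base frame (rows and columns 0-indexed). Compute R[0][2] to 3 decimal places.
-0.707

End-effector z-axis (col 2 of R) = (-0.7071,0.7071,0.0000)
R[0][2] = -0.7071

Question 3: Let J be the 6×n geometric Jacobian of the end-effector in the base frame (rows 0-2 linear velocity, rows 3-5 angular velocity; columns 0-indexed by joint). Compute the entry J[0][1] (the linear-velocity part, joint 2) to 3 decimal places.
-0.707

prismatic axis z_1 = (-0.7071,0.7071,0.0000)
J_v[:, 1] = z_1; J_ω[:, 1] = (0,0,0)
entry J[0][1] = -0.7071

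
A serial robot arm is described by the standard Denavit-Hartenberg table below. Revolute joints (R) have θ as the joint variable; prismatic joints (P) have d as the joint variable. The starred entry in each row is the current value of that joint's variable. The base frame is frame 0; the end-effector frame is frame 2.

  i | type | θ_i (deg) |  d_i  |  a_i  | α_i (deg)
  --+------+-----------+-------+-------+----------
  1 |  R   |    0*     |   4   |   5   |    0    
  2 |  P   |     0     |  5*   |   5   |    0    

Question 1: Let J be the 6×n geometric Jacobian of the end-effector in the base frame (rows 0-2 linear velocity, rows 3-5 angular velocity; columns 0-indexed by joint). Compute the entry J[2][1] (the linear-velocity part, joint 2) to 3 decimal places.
1.000

prismatic axis z_1 = (0.0000,0.0000,1.0000)
J_v[:, 1] = z_1; J_ω[:, 1] = (0,0,0)
entry J[2][1] = 1.0000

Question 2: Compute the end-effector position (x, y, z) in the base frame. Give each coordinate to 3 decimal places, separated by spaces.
10.000 0.000 9.000

after link 1: o_1 = (5.0000, 0.0000, 4.0000)
after link 2: o_2 = (10.0000, 0.0000, 9.0000)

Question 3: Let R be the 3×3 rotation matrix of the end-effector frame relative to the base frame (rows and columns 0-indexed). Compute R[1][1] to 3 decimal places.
1.000

End-effector y-axis (col 1 of R) = (0.0000,1.0000,0.0000)
R[1][1] = 1.0000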